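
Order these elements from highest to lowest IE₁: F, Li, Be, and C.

Li is in period 2, group 1; Be is in period 2, group 2; C is in period 2, group 14; F is in period 2, group 17.
IE₁ increases left→right with effective nuclear charge and decreases top→bottom as the valence shell moves farther out.
All lie in period 2, so first ionization energy increases left to right.
So from highest to lowest: F > C > Be > Li.

F, C, Be, Li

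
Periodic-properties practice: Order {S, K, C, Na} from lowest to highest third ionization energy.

S < K < C < Na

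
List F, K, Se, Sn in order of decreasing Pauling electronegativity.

F is in period 2, group 17; K is in period 4, group 1; Se is in period 4, group 16; Sn is in period 5, group 14.
Electronegativity increases across a period and decreases down a group, tracking effective nuclear charge and atomic size.
Here both period and group differ, so the two effects have to be weighed against each other.
Sn > K: the two effects oppose for this pair; the across-period effect wins (1.96 vs 0.82).
Se > Sn: both effects reinforce here, so Se is clearly the higher of the two.
F > Se: relative to Se, both the across-period and down-group shifts push F's electronegativity up.
Tabulated electronegativity (Pauling): F 3.98, K 0.82, Se 2.55, Sn 1.96.
So from highest to lowest: F > Se > Sn > K.

F > Se > Sn > K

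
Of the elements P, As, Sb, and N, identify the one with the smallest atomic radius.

N

Moving right in a period, electrons are added to the same shell under a stronger nuclear pull, so atoms get smaller; moving down, a new shell is opened and atoms get larger.
All are in group 15, so atomic radius increases down the group.
The smallest atomic radius among these belongs to N.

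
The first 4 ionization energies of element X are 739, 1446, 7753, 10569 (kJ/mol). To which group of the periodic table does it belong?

Group 2

Look for the largest jump between consecutive ionization energies: IE3/IE2 ≈ 5.4, far larger than any earlier ratio.
That jump marks the point where a core electron is being removed. So the atom has 2 valence electrons.
A main-group element with 2 valence electrons is in group 2.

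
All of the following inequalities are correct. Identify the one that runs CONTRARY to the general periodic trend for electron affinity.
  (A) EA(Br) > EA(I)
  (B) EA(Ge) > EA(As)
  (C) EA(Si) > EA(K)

The general trend: electron affinity increases across a period and decreases down a group.
(A) Br (period 4, group 17) vs I (period 5, group 17): the stated order agrees with the simple trend.
(B) Ge (period 4, group 14) vs As (period 4, group 15): the stated order contradicts the simple trend.
(C) Si (period 3, group 14) vs K (period 4, group 1): the stated order agrees with the simple trend.
The exception is (B): adding an electron to As's half-filled 4p³ is unfavourable, so Ge (4p²) has the more exothermic EA.

(B)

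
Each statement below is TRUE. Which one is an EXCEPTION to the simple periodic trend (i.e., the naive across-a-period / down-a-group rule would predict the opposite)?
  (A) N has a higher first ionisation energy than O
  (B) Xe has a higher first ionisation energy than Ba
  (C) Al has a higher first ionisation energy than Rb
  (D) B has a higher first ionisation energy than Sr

(A)

The general trend: first ionisation energy increases across a period and decreases down a group.
(A) N (period 2, group 15) vs O (period 2, group 16): the stated order contradicts the simple trend.
(B) Xe (period 5, group 18) vs Ba (period 6, group 2): the stated order agrees with the simple trend.
(C) Al (period 3, group 13) vs Rb (period 5, group 1): the stated order agrees with the simple trend.
(D) B (period 2, group 13) vs Sr (period 5, group 2): the stated order agrees with the simple trend.
The exception is (A): pairing an electron in O's 2p⁴ costs repulsion energy, so O ionizes more easily than half-filled N (2p³).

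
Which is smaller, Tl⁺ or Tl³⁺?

Both ions have Z = 81 protons, but Tl³⁺ has lost more electrons, so its remaining electrons feel a larger effective nuclear charge per electron and are pulled in more tightly.
Higher positive charge → smaller ion, so Tl⁺ > Tl³⁺.

Tl³⁺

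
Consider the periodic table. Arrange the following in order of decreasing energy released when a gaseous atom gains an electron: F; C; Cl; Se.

Cl > F > Se > C

Adding an electron releases more energy for atoms nearer the top right (short of the noble gases).
These span different periods and groups, so the two trends combine.
Se > C: period and group pull opposite ways; the across-period shift dominates (195 vs 122 kJ/mol).
F > Se: both effects reinforce here, so F is clearly the higher of the two.
Cl > F: this pair runs against the simple trend — see the exception note.
Note the exception: Cl has a higher electron affinity than F, contrary to the simple trend — F's small 2p subshell makes the incoming electron feel strong e⁻–e⁻ repulsion, so Cl actually releases more energy on gaining an electron.
Tabulated electron affinity (kJ/mol): C 122, F 328, Cl 349, Se 195.
So from highest to lowest: Cl > F > Se > C.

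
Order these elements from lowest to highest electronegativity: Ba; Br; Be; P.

Ba < Be < P < Br

Be is in period 2, group 2; P is in period 3, group 15; Br is in period 4, group 17; Ba is in period 6, group 2.
Electronegativity increases across a period and decreases down a group, tracking effective nuclear charge and atomic size.
Neither a single period nor a single group — weigh both effects.
Be > Ba: they share group 2; the group trend gives Be the larger value.
P > Be: the two effects oppose for this pair; the across-period effect wins (2.19 vs 1.57).
Br > P: the two effects oppose for this pair; the across-period effect wins (2.96 vs 2.19).
For reference (Pauling): Be 1.57, P 2.19, Br 2.96, Ba 0.89.
So from lowest to highest: Ba < Be < P < Br.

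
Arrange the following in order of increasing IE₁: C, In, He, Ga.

In < Ga < C < He

He is in period 1, group 18; C is in period 2, group 14; Ga is in period 4, group 13; In is in period 5, group 13.
Across a period the outer electron is held more tightly (higher IE₁); down a group it sits in a higher shell, more shielded, and comes off more easily.
Here both period and group differ, so the two effects have to be weighed against each other.
Ga > In: Ga sits above In in group 13, so the down-group effect alone puts Ga higher.
C > Ga: both effects reinforce here, so C is clearly the higher of the two.
He > C: both effects reinforce here, so He is clearly the higher of the two.
Approximate values (kJ/mol): He 2372, C 1086, Ga 579, In 558.
So from lowest to highest: In < Ga < C < He.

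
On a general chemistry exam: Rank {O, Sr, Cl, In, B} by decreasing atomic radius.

Across a period the added protons contract the valence shell; down a group each new principal shell makes the atom larger.
Neither a single period nor a single group — weigh both effects.
B > O: B lies to the left of O in period 2, so the across-period effect alone puts B larger.
Cl > B: the two effects oppose for this pair; the down-group effect wins (99 vs 85 pm).
In > Cl: both effects reinforce here, so In is clearly the larger of the two.
Sr > In: Sr lies to the left of In in period 5, so the across-period effect alone puts Sr larger.
For reference (pm): B 85, O 63, Cl 99, Sr 185, In 142.
So from largest to smallest: Sr > In > Cl > B > O.

Sr, In, Cl, B, O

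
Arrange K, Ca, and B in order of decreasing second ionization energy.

The second ionization energy removes an electron from the +1 ion. For each element: K⁺ is the bare [Ar] core; Ca⁺ still has 1 valence electron; B⁺ still has 2 valence electrons.
Breaking into a closed-shell core is much more expensive than removing a leftover valence electron — K has the largest IE_2 here.
Valence configurations: Ca⁺ [Ar]4s¹, B⁺ [He]2s².
Approximate IE_2 values (kJ/mol): K 3052, Ca 1145, B 2427.
Hence IE_2: Ca < B < K.

K, B, Ca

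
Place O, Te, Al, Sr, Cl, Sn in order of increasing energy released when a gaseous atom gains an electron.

Sr < Al < Sn < O < Te < Cl

O is in period 2, group 16; Al is in period 3, group 13; Cl is in period 3, group 17; Sr is in period 5, group 2; Sn is in period 5, group 14; Te is in period 5, group 16.
EA tends to increase across a period and decrease down a group, though the pattern is less regular than for IE or radius.
Here both period and group differ, so the two effects have to be weighed against each other.
Al > Sr: relative to Sr, both the across-period and down-group shifts push Al's electron affinity up.
Sn > Al: the two effects oppose for this pair; the across-period effect wins (107 vs 42 kJ/mol).
O > Sn: both effects reinforce here, so O is clearly the higher of the two.
Te > O: this pair runs against the simple trend — see the exception note.
Cl > Te: both effects reinforce here, so Cl is clearly the higher of the two.
Note the exception: Te has a higher electron affinity than O, contrary to the simple trend — O's compact 2p subshell gives strong electron–electron repulsion on the added electron.
For reference (kJ/mol): O 141, Al 42, Cl 349, Sr 5, Sn 107, Te 190.
So from lowest to highest: Sr < Al < Sn < O < Te < Cl.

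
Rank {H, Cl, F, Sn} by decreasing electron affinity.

Cl > F > Sn > H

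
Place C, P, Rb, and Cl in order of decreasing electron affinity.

EA tends to increase across a period and decrease down a group, though the pattern is less regular than for IE or radius.
These span different periods and groups, so the two trends combine.
P > Rb: relative to Rb, both the across-period and down-group shifts push P's electron affinity up.
C > P: the two effects oppose for this pair; the down-group effect wins (122 vs 72 kJ/mol).
Cl > C: the two effects oppose for this pair; the across-period effect wins (349 vs 122 kJ/mol).
For reference (kJ/mol): C 122, P 72, Cl 349, Rb 47.
So from highest to lowest: Cl > C > P > Rb.

Cl > C > P > Rb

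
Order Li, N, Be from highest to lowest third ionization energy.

Be > Li > N

IE_3 is the cost of taking one more electron from the +2 cation: Li²⁺ is already 1 electron into the core; N²⁺ still has 3 valence electrons; Be²⁺ is the bare [He] core.
Core electrons are held far more tightly than valence electrons, so Li and Be top the IE_3 order.
Tabulated IE_3 (kJ/mol): Li 11815, N 4578, Be 14849.
Overall IE_3 order: N < Li < Be.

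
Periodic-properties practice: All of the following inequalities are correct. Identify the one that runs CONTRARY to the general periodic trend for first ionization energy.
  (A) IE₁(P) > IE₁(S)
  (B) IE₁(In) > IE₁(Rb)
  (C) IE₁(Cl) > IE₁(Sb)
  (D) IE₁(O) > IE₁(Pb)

The general trend: first ionization energy increases across a period and decreases down a group.
(A) P (period 3, group 15) vs S (period 3, group 16): the stated order contradicts the simple trend.
(B) In (period 5, group 13) vs Rb (period 5, group 1): the stated order agrees with the simple trend.
(C) Cl (period 3, group 17) vs Sb (period 5, group 15): the stated order agrees with the simple trend.
(D) O (period 2, group 16) vs Pb (period 6, group 14): the stated order agrees with the simple trend.
The exception is (A): S (3p⁴) ionizes more easily than half-filled P (3p³) because the paired 3p electron in S is pushed out by e⁻–e⁻ repulsion.

(A)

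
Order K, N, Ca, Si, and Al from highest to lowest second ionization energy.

The second ionization energy removes an electron from the +1 ion. For each element: K⁺ is the bare [Ar] core; N⁺ still has 4 valence electrons; Ca⁺ still has 1 valence electron; Si⁺ still has 3 valence electrons; Al⁺ still has 2 valence electrons.
Core electrons are held far more tightly than valence electrons, so K tops the IE_2 order.
Valence configurations: N⁺ [He]2s²2p², Ca⁺ [Ar]4s¹, Si⁺ [Ne]3s²3p¹, Al⁺ [Ne]3s².
Si⁺ loses a lone 3p electron whereas Al⁺ must break into a filled 3s² pair, so IE_2(Al) > IE_2(Si) even though Si has the higher nuclear charge.
Tabulated IE_2 (kJ/mol): K 3052, N 2856, Ca 1145, Si 1577, Al 1817.
So the second ionization energies run Ca < Si < Al < N < K.

K, N, Al, Si, Ca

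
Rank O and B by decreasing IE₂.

O, B

The second ionization energy removes an electron from the +1 ion. For each element: O⁺ still has 5 valence electrons; B⁺ still has 2 valence electrons.
All are still removing valence electrons, so compare the +1 ions as you would atoms: IE_2 generally rises across a period (higher Z_eff) and falls down a group (larger shell), subject to the usual subshell exceptions.
Valence configurations: O⁺ [He]2s²2p³, B⁺ [He]2s².
The numbers (kJ/mol): O 3388, B 2427.
Overall IE_2 order: B < O.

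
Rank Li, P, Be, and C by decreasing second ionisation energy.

Li > C > P > Be

The second ionization energy removes an electron from the +1 ion. For each element: Li⁺ is the bare [He] core; P⁺ still has 4 valence electrons; Be⁺ still has 1 valence electron; C⁺ still has 3 valence electrons.
Core electrons are held far more tightly than valence electrons, so Li tops the IE_2 order.
Valence configurations: P⁺ [Ne]3s²3p², Be⁺ [He]2s¹, C⁺ [He]2s²2p¹.
Tabulated IE_2 (kJ/mol): Li 7298, P 1907, Be 1757, C 2353.
So the second ionization energies run Be < P < C < Li.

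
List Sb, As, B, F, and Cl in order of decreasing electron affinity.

Cl > F > Sb > As > B

B is in period 2, group 13; F is in period 2, group 17; Cl is in period 3, group 17; As is in period 4, group 15; Sb is in period 5, group 15.
Atoms with high Z_eff and room in the valence shell (especially the halogens) have the most exothermic electron affinities.
These span different periods and groups, so the two trends combine.
As > B: period and group pull opposite ways; the across-period shift dominates (78 vs 27 kJ/mol).
Sb > As: this pair runs against the simple trend — see the exception note.
F > Sb: relative to Sb, both the across-period and down-group shifts push F's electron affinity up.
Cl > F: this pair runs against the simple trend — see the exception note.
Note the exception: Sb has a higher electron affinity than As, contrary to the simple trend — both are half-filled np³, but the pairing/repulsion penalty for the added electron shrinks as the p orbitals become larger and more diffuse down the group, and for Sb that outweighs the weaker nuclear attraction.
Note the exception: Cl has a higher electron affinity than F, contrary to the simple trend — F's small 2p subshell makes the incoming electron feel strong e⁻–e⁻ repulsion, so Cl actually releases more energy on gaining an electron.
Tabulated electron affinity (kJ/mol): B 27, F 328, Cl 349, As 78, Sb 103.
So from highest to lowest: Cl > F > Sb > As > B.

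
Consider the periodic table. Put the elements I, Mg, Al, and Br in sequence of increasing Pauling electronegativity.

EN rises left→right (higher Z_eff, smaller atoms) and falls top→bottom (larger, more shielded atoms).
These span different periods and groups, so the two trends combine.
Al > Mg: Al lies to the right of Mg in period 3, so the across-period effect alone puts Al higher.
I > Al: the two effects oppose for this pair; the across-period effect wins (2.66 vs 1.61).
Br > I: Br sits above I in group 17, so the down-group effect alone puts Br higher.
For reference (Pauling): Mg 1.31, Al 1.61, Br 2.96, I 2.66.
So from lowest to highest: Mg < Al < I < Br.

Mg, Al, I, Br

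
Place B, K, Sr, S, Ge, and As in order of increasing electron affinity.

Adding an electron releases more energy for atoms nearer the top right (short of the noble gases).
Here both period and group differ, so the two effects have to be weighed against each other.
B > Sr: relative to Sr, both the across-period and down-group shifts push B's electron affinity up.
K > B: this pair runs against the simple trend — see the exception note.
As > K: As lies to the right of K in period 4, so the across-period effect alone puts As higher.
Ge > As: this pair runs against the simple trend — see the exception note.
S > Ge: relative to Ge, both the across-period and down-group shifts push S's electron affinity up.
Note the exception: K has a higher electron affinity than B, contrary to the simple trend — B's ns²np¹ configuration gives only a small electron affinity — the sparsely filled np subshell binds an added electron weakly.
Note the exception: Ge has a higher electron affinity than As, contrary to the simple trend — adding an electron to As's half-filled 4p³ is unfavourable, so Ge (4p²) has the more exothermic EA.
Tabulated electron affinity (kJ/mol): B 27, S 200, K 48, Ge 119, As 78, Sr 5.
So from lowest to highest: Sr < B < K < As < Ge < S.

Sr < B < K < As < Ge < S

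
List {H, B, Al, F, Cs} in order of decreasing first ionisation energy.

H is in period 1, group 1; B is in period 2, group 13; F is in period 2, group 17; Al is in period 3, group 13; Cs is in period 6, group 1.
First ionization energy rises across a period (greater Z_eff holds electrons more tightly) and falls down a group (valence electrons are farther from the nucleus).
Neither a single period nor a single group — weigh both effects.
Al > Cs: both effects reinforce here, so Al is clearly the higher of the two.
B > Al: B sits above Al in group 13, so the down-group effect alone puts B higher.
H > B: the two effects oppose for this pair; the down-group effect wins (1312 vs 801 kJ/mol).
F > H: period and group pull opposite ways; the across-period shift dominates (1681 vs 1312 kJ/mol).
For reference (kJ/mol): H 1312, B 801, F 1681, Al 578, Cs 376.
So from highest to lowest: F > H > B > Al > Cs.

F, H, B, Al, Cs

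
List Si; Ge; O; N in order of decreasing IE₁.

N is in period 2, group 15; O is in period 2, group 16; Si is in period 3, group 14; Ge is in period 4, group 14.
First ionization energy rises across a period (greater Z_eff holds electrons more tightly) and falls down a group (valence electrons are farther from the nucleus).
Here both period and group differ, so the two effects have to be weighed against each other.
Si > Ge: they share group 14; the group trend gives Si the larger value.
O > Si: both effects reinforce here, so O is clearly the higher of the two.
N > O: this pair runs against the simple trend — see the exception note.
Note the exception: N has a higher first ionization energy than O, contrary to the simple trend — pairing an electron in O's 2p⁴ costs repulsion energy, so O ionizes more easily than half-filled N (2p³).
Tabulated first ionization energy (kJ/mol): N 1402, O 1314, Si 786, Ge 762.
So from highest to lowest: N > O > Si > Ge.

N, O, Si, Ge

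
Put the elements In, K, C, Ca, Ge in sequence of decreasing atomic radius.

C is in period 2, group 14; K is in period 4, group 1; Ca is in period 4, group 2; Ge is in period 4, group 14; In is in period 5, group 13.
Radius decreases left→right (rising Z_eff, same n) and increases top→bottom (higher n).
Neither a single period nor a single group — weigh both effects.
Ge > C: they share group 14; the group trend gives Ge the larger value.
In > Ge: both effects reinforce here, so In is clearly the larger of the two.
Ca > In: the two effects oppose for this pair; the across-period effect wins (171 vs 142 pm).
K > Ca: both are in period 4; the period trend gives K the larger value.
Tabulated atomic radius (pm): C 75, K 196, Ca 171, Ge 121, In 142.
So from largest to smallest: K > Ca > In > Ge > C.

K, Ca, In, Ge, C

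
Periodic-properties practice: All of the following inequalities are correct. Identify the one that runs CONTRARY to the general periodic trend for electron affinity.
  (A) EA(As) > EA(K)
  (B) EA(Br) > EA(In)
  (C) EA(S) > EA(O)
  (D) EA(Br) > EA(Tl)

(C)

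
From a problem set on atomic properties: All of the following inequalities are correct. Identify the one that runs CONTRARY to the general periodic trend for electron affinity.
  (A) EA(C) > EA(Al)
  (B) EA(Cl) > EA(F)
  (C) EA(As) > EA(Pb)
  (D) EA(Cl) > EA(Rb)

(B)

The general trend: electron affinity increases across a period and decreases down a group.
(A) C (period 2, group 14) vs Al (period 3, group 13): the stated order agrees with the simple trend.
(B) Cl (period 3, group 17) vs F (period 2, group 17): the stated order contradicts the simple trend.
(C) As (period 4, group 15) vs Pb (period 6, group 14): the stated order agrees with the simple trend.
(D) Cl (period 3, group 17) vs Rb (period 5, group 1): the stated order agrees with the simple trend.
The exception is (B): F's small 2p subshell makes the incoming electron feel strong e⁻–e⁻ repulsion, so Cl actually releases more energy on gaining an electron.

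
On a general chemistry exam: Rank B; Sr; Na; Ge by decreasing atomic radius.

Atomic radius shrinks across a period as nuclear charge pulls the same shell inward, and grows down a group as new shells are added.
Neither a single period nor a single group — weigh both effects.
Ge > B: period and group pull opposite ways; the down-group shift dominates (121 vs 85 pm).
Na > Ge: period and group pull opposite ways; the across-period shift dominates (155 vs 121 pm).
Sr > Na: the two effects oppose for this pair; the down-group effect wins (185 vs 155 pm).
For reference (pm): B 85, Na 155, Ge 121, Sr 185.
So from largest to smallest: Sr > Na > Ge > B.

Sr > Na > Ge > B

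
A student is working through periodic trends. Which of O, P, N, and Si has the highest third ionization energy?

O

The third ionization energy removes an electron from the +2 ion. For each element: O²⁺ still has 4 valence electrons; P²⁺ still has 3 valence electrons; N²⁺ still has 3 valence electrons; Si²⁺ still has 2 valence electrons.
All are still removing valence electrons, so compare the +2 ions as you would atoms: IE_3 generally rises across a period (higher Z_eff) and falls down a group (larger shell), subject to the usual subshell exceptions.
Valence configurations: O²⁺ [He]2s²2p², P²⁺ [Ne]3s²3p¹, N²⁺ [He]2s²2p¹, Si²⁺ [Ne]3s².
P²⁺ loses a lone 3p electron whereas Si²⁺ must break into a filled 3s² pair, so IE_3(Si) > IE_3(P) even though P has the higher nuclear charge.
The numbers (kJ/mol): O 5300, P 2914, N 4578, Si 3232.
Overall IE_3 order: P < Si < N < O.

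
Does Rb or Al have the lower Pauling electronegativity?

Rb

Atoms toward the upper right of the periodic table pull bonding electrons most strongly.
Neither a single period nor a single group — weigh both effects.
Al > Rb: both effects reinforce here, so Al is clearly the higher of the two.
For reference (Pauling): Al 1.61, Rb 0.82.
So Rb has the lower Pauling electronegativity (Rb < Al).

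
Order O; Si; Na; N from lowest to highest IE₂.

Consider each +1 ion: O⁺ still has 5 valence electrons; Si⁺ still has 3 valence electrons; Na⁺ is the bare [Ne] core; N⁺ still has 4 valence electrons.
Breaking into a closed-shell core is much more expensive than removing a leftover valence electron — Na has the largest IE_2 here.
Valence configurations: O⁺ [He]2s²2p³, Si⁺ [Ne]3s²3p¹, N⁺ [He]2s²2p².
Approximate IE_2 values (kJ/mol): O 3388, Si 1577, Na 4562, N 2856.
Overall IE_2 order: Si < N < O < Na.

Si < N < O < Na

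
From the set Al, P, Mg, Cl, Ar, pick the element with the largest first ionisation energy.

First ionization energy rises across a period (greater Z_eff holds electrons more tightly) and falls down a group (valence electrons are farther from the nucleus).
All lie in period 3; the across-period trend (first ionization energy increases left to right) applies, with the exception below.
Note the exception: Mg has a higher first ionization energy than Al, contrary to the simple trend — Al's single 3p electron is easier to remove than one from Mg's filled 3s².
For reference (kJ/mol): Mg 738, Al 578, P 1012, Cl 1251, Ar 1521.
The largest first ionisation energy among these belongs to Ar.

Ar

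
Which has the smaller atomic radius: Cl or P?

Cl

Atomic radius shrinks across a period as nuclear charge pulls the same shell inward, and grows down a group as new shells are added.
All lie in period 3, so atomic radius increases right to left.
So Cl has the smaller atomic radius (Cl < P).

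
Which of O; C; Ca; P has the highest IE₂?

The second ionization energy removes an electron from the +1 ion. For each element: O⁺ still has 5 valence electrons; C⁺ still has 3 valence electrons; Ca⁺ still has 1 valence electron; P⁺ still has 4 valence electrons.
All are still removing valence electrons, so compare the +1 ions as you would atoms: IE_2 generally rises across a period (higher Z_eff) and falls down a group (larger shell), subject to the usual subshell exceptions.
Valence configurations: O⁺ [He]2s²2p³, C⁺ [He]2s²2p¹, Ca⁺ [Ar]4s¹, P⁺ [Ne]3s²3p².
Approximate IE_2 values (kJ/mol): O 3388, C 2353, Ca 1145, P 1907.
So the second ionization energies run Ca < P < C < O.

O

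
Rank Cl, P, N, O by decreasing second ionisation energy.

Consider each +1 ion: Cl⁺ still has 6 valence electrons; P⁺ still has 4 valence electrons; N⁺ still has 4 valence electrons; O⁺ still has 5 valence electrons.
All are still removing valence electrons, so compare the +1 ions as you would atoms: IE_2 generally rises across a period (higher Z_eff) and falls down a group (larger shell), subject to the usual subshell exceptions.
Valence configurations: Cl⁺ [Ne]3s²3p⁴, P⁺ [Ne]3s²3p², N⁺ [He]2s²2p², O⁺ [He]2s²2p³.
The numbers (kJ/mol): Cl 2298, P 1907, N 2856, O 3388.
Overall IE_2 order: P < Cl < N < O.

O > N > Cl > P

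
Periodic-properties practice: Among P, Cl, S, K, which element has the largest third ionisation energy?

K

After 2 electrons have been removed, what remains? P²⁺ still has 3 valence electrons; Cl²⁺ still has 5 valence electrons; S²⁺ still has 4 valence electrons; K²⁺ is already 1 electron into the core.
Breaking into a closed-shell core is much more expensive than removing a leftover valence electron — K has the largest IE_3 here.
Valence configurations: P²⁺ [Ne]3s²3p¹, Cl²⁺ [Ne]3s²3p³, S²⁺ [Ne]3s²3p².
The numbers (kJ/mol): P 2914, Cl 3822, S 3357, K 4420.
Overall IE_3 order: P < S < Cl < K.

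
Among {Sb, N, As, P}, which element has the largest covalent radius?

N is in period 2, group 15; P is in period 3, group 15; As is in period 4, group 15; Sb is in period 5, group 15.
Radius decreases left→right (rising Z_eff, same n) and increases top→bottom (higher n).
All are in group 15, so atomic radius increases down the group.
The largest covalent radius among these belongs to Sb.

Sb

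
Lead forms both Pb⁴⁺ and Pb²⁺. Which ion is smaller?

Pb⁴⁺

Both ions have Z = 82 protons, but Pb⁴⁺ has lost more electrons, so its remaining electrons feel a larger effective nuclear charge per electron and are pulled in more tightly.
Higher positive charge → smaller ion, so Pb²⁺ > Pb⁴⁺.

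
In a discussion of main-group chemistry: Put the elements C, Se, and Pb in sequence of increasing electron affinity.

C is in period 2, group 14; Se is in period 4, group 16; Pb is in period 6, group 14.
Atoms with high Z_eff and room in the valence shell (especially the halogens) have the most exothermic electron affinities.
These span different periods and groups, so the two trends combine.
C > Pb: C sits above Pb in group 14, so the down-group effect alone puts C higher.
Se > C: period and group pull opposite ways; the across-period shift dominates (195 vs 122 kJ/mol).
Approximate values (kJ/mol): C 122, Se 195, Pb 35.
So from lowest to highest: Pb < C < Se.

Pb < C < Se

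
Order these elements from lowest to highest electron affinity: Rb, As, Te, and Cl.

Rb, As, Te, Cl

Cl is in period 3, group 17; As is in period 4, group 15; Rb is in period 5, group 1; Te is in period 5, group 16.
EA tends to increase across a period and decrease down a group, though the pattern is less regular than for IE or radius.
These span different periods and groups, so the two trends combine.
As > Rb: relative to Rb, both the across-period and down-group shifts push As's electron affinity up.
Te > As: the two effects oppose for this pair; the across-period effect wins (190 vs 78 kJ/mol).
Cl > Te: relative to Te, both the across-period and down-group shifts push Cl's electron affinity up.
Approximate values (kJ/mol): Cl 349, As 78, Rb 47, Te 190.
So from lowest to highest: Rb < As < Te < Cl.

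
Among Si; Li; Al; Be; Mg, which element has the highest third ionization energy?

IE_3 is the cost of taking one more electron from the +2 cation: Si²⁺ still has 2 valence electrons; Li²⁺ is already 1 electron into the core; Al²⁺ still has 1 valence electron; Be²⁺ is the bare [He] core; Mg²⁺ is the bare [Ne] core.
Core electrons are held far more tightly than valence electrons, so Mg, Li and Be top the IE_3 order.
Valence configurations: Si²⁺ [Ne]3s², Al²⁺ [Ne]3s¹.
Tabulated IE_3 (kJ/mol): Si 3232, Li 11815, Al 2745, Be 14849, Mg 7733.
So the third ionization energies run Al < Si < Mg < Li < Be.

Be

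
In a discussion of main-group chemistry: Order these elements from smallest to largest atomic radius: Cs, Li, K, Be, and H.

Atomic radius shrinks across a period as nuclear charge pulls the same shell inward, and grows down a group as new shells are added.
Neither a single period nor a single group — weigh both effects.
Be > H: the two effects oppose for this pair; the down-group effect wins (102 vs 32 pm).
Li > Be: both are in period 2; the period trend gives Li the larger value.
K > Li: K sits below Li in group 1, so the down-group effect alone puts K larger.
Cs > K: they share group 1; the group trend gives Cs the larger value.
Tabulated atomic radius (pm): H 32, Li 133, Be 102, K 196, Cs 232.
So from smallest to largest: H < Be < Li < K < Cs.

H < Be < Li < K < Cs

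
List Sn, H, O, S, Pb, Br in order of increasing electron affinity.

H is in period 1, group 1; O is in period 2, group 16; S is in period 3, group 16; Br is in period 4, group 17; Sn is in period 5, group 14; Pb is in period 6, group 14.
Electron affinity generally becomes more exothermic across a period toward the halogens and less exothermic down a group.
These span different periods and groups, so the two trends combine.
H > Pb: period and group pull opposite ways; the down-group shift dominates (73 vs 35 kJ/mol).
Sn > H: the two effects oppose for this pair; the across-period effect wins (107 vs 73 kJ/mol).
O > Sn: both effects reinforce here, so O is clearly the higher of the two.
S > O: this pair runs against the simple trend — see the exception note.
Br > S: period and group pull opposite ways; the across-period shift dominates (325 vs 200 kJ/mol).
Note the exception: S has a higher electron affinity than O, contrary to the simple trend — the compact 2p subshell of O repels the added electron more than S's larger 3p does.
Approximate values (kJ/mol): H 73, O 141, S 200, Br 325, Sn 107, Pb 35.
So from lowest to highest: Pb < H < Sn < O < S < Br.

Pb < H < Sn < O < S < Br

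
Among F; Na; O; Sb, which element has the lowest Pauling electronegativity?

Na

O is in period 2, group 16; F is in period 2, group 17; Na is in period 3, group 1; Sb is in period 5, group 15.
Atoms toward the upper right of the periodic table pull bonding electrons most strongly.
Here both period and group differ, so the two effects have to be weighed against each other.
Sb > Na: the two effects oppose for this pair; the across-period effect wins (2.05 vs 0.93).
O > Sb: both effects reinforce here, so O is clearly the higher of the two.
F > O: both are in period 2; the period trend gives F the larger value.
For reference (Pauling): O 3.44, F 3.98, Na 0.93, Sb 2.05.
The lowest Pauling electronegativity among these belongs to Na.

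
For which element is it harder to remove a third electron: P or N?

N

IE_3 is the cost of taking one more electron from the +2 cation: P²⁺ still has 3 valence electrons; N²⁺ still has 3 valence electrons.
All are still removing valence electrons, so compare the +2 ions as you would atoms: IE_3 generally rises across a period (higher Z_eff) and falls down a group (larger shell), subject to the usual subshell exceptions.
Valence configurations: P²⁺ [Ne]3s²3p¹, N²⁺ [He]2s²2p¹.
Tabulated IE_3 (kJ/mol): P 2914, N 4578.
Hence IE_3: P < N.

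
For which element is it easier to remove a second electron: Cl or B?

Consider each +1 ion: Cl⁺ still has 6 valence electrons; B⁺ still has 2 valence electrons.
All are still removing valence electrons, so compare the +1 ions as you would atoms: IE_2 generally rises across a period (higher Z_eff) and falls down a group (larger shell), subject to the usual subshell exceptions.
Valence configurations: Cl⁺ [Ne]3s²3p⁴, B⁺ [He]2s².
The numbers (kJ/mol): Cl 2298, B 2427.
So the second ionization energies run Cl < B.

Cl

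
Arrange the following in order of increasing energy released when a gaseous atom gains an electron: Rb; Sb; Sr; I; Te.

Sr < Rb < Sb < Te < I

Adding an electron releases more energy for atoms nearer the top right (short of the noble gases).
All lie in period 5; the across-period trend (electron affinity increases left to right) applies, with the exception below.
Note the exception: Rb has a higher electron affinity than Sr, contrary to the simple trend — adding an electron to Sr (ns²) has to open a new, higher-energy np subshell, which is unfavourable.
Tabulated electron affinity (kJ/mol): Rb 47, Sr 5, Sb 103, Te 190, I 295.
So from lowest to highest: Sr < Rb < Sb < Te < I.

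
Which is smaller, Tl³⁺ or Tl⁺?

Tl³⁺

Both ions have Z = 81 protons, but Tl³⁺ has lost more electrons, so its remaining electrons feel a larger effective nuclear charge per electron and are pulled in more tightly.
Higher positive charge → smaller ion, so Tl⁺ > Tl³⁺.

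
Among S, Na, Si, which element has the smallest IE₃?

After 2 electrons have been removed, what remains? S²⁺ still has 4 valence electrons; Na²⁺ is already 1 electron into the core; Si²⁺ still has 2 valence electrons.
Pulling an electron out of a noble-gas core costs far more than removing a remaining valence electron, so Na sits at the high end of IE_3.
Valence configurations: S²⁺ [Ne]3s²3p², Si²⁺ [Ne]3s².
The numbers (kJ/mol): S 3357, Na 6910, Si 3232.
Hence IE_3: Si < S < Na.

Si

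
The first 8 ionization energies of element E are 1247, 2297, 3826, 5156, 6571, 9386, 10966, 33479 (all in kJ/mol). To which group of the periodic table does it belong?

Group 17

Look for the largest jump between consecutive ionization energies: IE8/IE7 ≈ 3.1, far larger than any earlier ratio.
That jump marks the point where a core electron is being removed. So the atom has 7 valence electrons.
A main-group element with 7 valence electrons is in group 17.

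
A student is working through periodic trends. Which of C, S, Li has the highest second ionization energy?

Consider each +1 ion: C⁺ still has 3 valence electrons; S⁺ still has 5 valence electrons; Li⁺ is the bare [He] core.
Core electrons are held far more tightly than valence electrons, so Li tops the IE_2 order.
Valence configurations: C⁺ [He]2s²2p¹, S⁺ [Ne]3s²3p³.
Approximate IE_2 values (kJ/mol): C 2353, S 2252, Li 7298.
Putting it together, IE_2: S < C < Li.

Li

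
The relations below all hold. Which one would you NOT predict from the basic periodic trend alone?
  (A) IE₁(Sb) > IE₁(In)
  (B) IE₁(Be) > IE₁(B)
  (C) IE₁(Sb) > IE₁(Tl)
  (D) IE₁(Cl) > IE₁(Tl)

The general trend: IE₁ increases across a period and decreases down a group.
(A) Sb (period 5, group 15) vs In (period 5, group 13): the stated order agrees with the simple trend.
(B) Be (period 2, group 2) vs B (period 2, group 13): the stated order contradicts the simple trend.
(C) Sb (period 5, group 15) vs Tl (period 6, group 13): the stated order agrees with the simple trend.
(D) Cl (period 3, group 17) vs Tl (period 6, group 13): the stated order agrees with the simple trend.
The exception is (B): removing B's lone 2p electron is easier than breaking Be's filled 2s².

(B)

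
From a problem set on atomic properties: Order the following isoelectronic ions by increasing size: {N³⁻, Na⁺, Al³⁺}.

Al³⁺, Na⁺, N³⁻

All of these have 10 electrons, so size is governed by nuclear charge alone: the more protons, the stronger the pull on the same electron cloud, and the smaller the ion.
Nuclear charges: Al³⁺ (Z=13), Na⁺ (Z=11), N³⁻ (Z=7).
Smallest to largest: Al³⁺ < Na⁺ < N³⁻.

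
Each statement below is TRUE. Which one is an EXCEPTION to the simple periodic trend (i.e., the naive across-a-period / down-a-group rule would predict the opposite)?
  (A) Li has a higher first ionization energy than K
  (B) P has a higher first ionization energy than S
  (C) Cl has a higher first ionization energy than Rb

(B)

The general trend: first ionization energy increases across a period and decreases down a group.
(A) Li (period 2, group 1) vs K (period 4, group 1): the stated order agrees with the simple trend.
(B) P (period 3, group 15) vs S (period 3, group 16): the stated order contradicts the simple trend.
(C) Cl (period 3, group 17) vs Rb (period 5, group 1): the stated order agrees with the simple trend.
The exception is (B): S (3p⁴) ionizes more easily than half-filled P (3p³) because the paired 3p electron in S is pushed out by e⁻–e⁻ repulsion.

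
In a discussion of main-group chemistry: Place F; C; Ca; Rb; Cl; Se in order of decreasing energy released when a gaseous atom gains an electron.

Cl, F, Se, C, Rb, Ca

C is in period 2, group 14; F is in period 2, group 17; Cl is in period 3, group 17; Ca is in period 4, group 2; Se is in period 4, group 16; Rb is in period 5, group 1.
Adding an electron releases more energy for atoms nearer the top right (short of the noble gases).
Here both period and group differ, so the two effects have to be weighed against each other.
Rb > Ca: this pair runs against the simple trend — see the exception note.
C > Rb: both effects reinforce here, so C is clearly the higher of the two.
Se > C: the two effects oppose for this pair; the across-period effect wins (195 vs 122 kJ/mol).
F > Se: relative to Se, both the across-period and down-group shifts push F's electron affinity up.
Cl > F: this pair runs against the simple trend — see the exception note.
Note the exception: Rb has a higher electron affinity than Ca, contrary to the simple trend — adding an electron to Ca (ns²) has to open a new, higher-energy np subshell, which is unfavourable.
Note the exception: Cl has a higher electron affinity than F, contrary to the simple trend — F's small 2p subshell makes the incoming electron feel strong e⁻–e⁻ repulsion, so Cl actually releases more energy on gaining an electron.
Approximate values (kJ/mol): C 122, F 328, Cl 349, Ca 2, Se 195, Rb 47.
So from highest to lowest: Cl > F > Se > C > Rb > Ca.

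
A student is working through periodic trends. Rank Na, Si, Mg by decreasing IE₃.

Mg > Na > Si

After 2 electrons have been removed, what remains? Na²⁺ is already 1 electron into the core; Si²⁺ still has 2 valence electrons; Mg²⁺ is the bare [Ne] core.
Pulling an electron out of a noble-gas core costs far more than removing a remaining valence electron, so Na and Mg sit at the high end of IE_3.
Approximate IE_3 values (kJ/mol): Na 6910, Si 3232, Mg 7733.
Putting it together, IE_3: Si < Na < Mg.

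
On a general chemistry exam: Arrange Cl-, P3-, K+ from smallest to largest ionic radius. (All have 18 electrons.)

K+, Cl-, P3-

All of these have 18 electrons, so size is governed by nuclear charge alone: the more protons, the stronger the pull on the same electron cloud, and the smaller the ion.
Nuclear charges: K+ (Z=19), Cl- (Z=17), P3- (Z=15).
Smallest to largest: K+ < Cl- < P3-.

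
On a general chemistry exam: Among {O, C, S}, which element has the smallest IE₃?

S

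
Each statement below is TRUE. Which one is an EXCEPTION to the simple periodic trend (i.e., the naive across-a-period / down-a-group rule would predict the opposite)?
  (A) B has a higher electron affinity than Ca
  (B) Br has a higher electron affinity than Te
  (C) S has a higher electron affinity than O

(C)

The general trend: electron affinity increases across a period and decreases down a group.
(A) B (period 2, group 13) vs Ca (period 4, group 2): the stated order agrees with the simple trend.
(B) Br (period 4, group 17) vs Te (period 5, group 16): the stated order agrees with the simple trend.
(C) S (period 3, group 16) vs O (period 2, group 16): the stated order contradicts the simple trend.
The exception is (C): the compact 2p subshell of O repels the added electron more than S's larger 3p does.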